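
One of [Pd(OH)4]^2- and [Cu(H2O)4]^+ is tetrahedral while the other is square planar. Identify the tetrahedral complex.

For [Pd(OH)4]^2-: Each hydroxide is −1; balancing the −2 overall charge requires Pd(II). Pd sits in group 10, so the d-electron count is 10 − 2 = 8. A 4d d⁸ ion has a large crystal-field splitting; square planar leaves the high-energy d_{x²−y²} orbital empty and maximises CFSE. → square planar.
For [Cu(H2O)4]^+: Water is neutral; balancing the +1 overall charge requires Cu(I). Group 11 minus oxidation state 1 gives a d¹⁰ configuration. A d¹⁰ ion has no crystal-field stabilisation preference between square planar and tetrahedral, so four ligands adopt the sterically favoured tetrahedral geometry. → tetrahedral.

[Cu(H2O)4]^+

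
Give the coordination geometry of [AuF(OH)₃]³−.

Ligand charges: each fluoride is −1; each hydroxide is −1. With an overall charge of −3 the gold centre must be in the +1 oxidation state.
Gold is a group-11 element; Au(I) is therefore d¹⁰.
Coordination number: 4.
A d¹⁰ ion has no crystal-field stabilisation preference between square planar and tetrahedral, so four ligands adopt the sterically favoured tetrahedral geometry.

tetrahedral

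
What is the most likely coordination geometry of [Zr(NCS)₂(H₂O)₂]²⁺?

tetrahedral

Each isothiocyanate is −1; water is neutral; balancing the +2 overall charge requires Zr(IV).
Zr sits in group 4, so the d-electron count is 4 − 4 = 0.
With 4 monodentate ligands the coordination number is 4.
A d⁰ ion has no crystal-field stabilisation preference between square planar and tetrahedral, so four ligands adopt the sterically favoured tetrahedral geometry.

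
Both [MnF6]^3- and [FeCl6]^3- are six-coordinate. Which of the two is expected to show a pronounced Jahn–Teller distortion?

[MnF6]^3-

[MnF6]^3-: Summing ligand charges against the −3 overall charge gives an oxidation state of +3 for manganese. Group 7 minus oxidation state 3 gives a d⁴ configuration. Fluoride is a weak-field ligand for a first-row metal, so the complex is high-spin. The t₂g³e_g¹ (high-spin) configuration has an unevenly filled e_g set; the Jahn–Teller theorem predicts a tetragonal distortion (typically axial elongation) to lift the degeneracy.
[FeCl6]^3-: Ligand charges: each chloride is −1. With an overall charge of −3 the iron centre must be in the +3 oxidation state. Iron is a group-8 element; Fe(III) is therefore d⁵. Chloride is a weak-field ligand for a first-row metal, so the complex is high-spin. The d⁵ configuration leaves the e_g set evenly filled (or empty) — no strong Jahn–Teller driving force.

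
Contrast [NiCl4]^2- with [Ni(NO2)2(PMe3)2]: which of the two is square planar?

[Ni(NO2)2(PMe3)2]

For [NiCl4]^2-: Each chloride is −1; balancing the −2 overall charge requires Ni(II). Nickel is a group-10 element; Ni(II) is therefore d⁸. Chloride is a weak-field ligand. With weak-field ligands the CFSE gain from square planar is small, so a 3d d⁸ ion takes the sterically preferred tetrahedral geometry. → tetrahedral.
For [Ni(NO2)2(PMe3)2]: Each nitro (N-bound nitrite) is −1; trimethylphosphine is neutral; balancing the 0 overall charge requires Ni(II). Group 10 minus oxidation state 2 gives a d⁸ configuration. Nitro (N-bound nitrite) and trimethylphosphine are strong-field ligands (high in the spectrochemical series). A 3d d⁸ ion with strong-field ligands gains enough CFSE to favour square planar over tetrahedral. → square planar.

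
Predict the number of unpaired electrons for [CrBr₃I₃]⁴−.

4

Summing ligand charges against the −4 overall charge gives an oxidation state of +2 for chromium.
Group 6 minus oxidation state 2 gives a d⁴ configuration.
The spin state decides the count: Bromide and iodide are weak-field ligands for a first-row metal, so the complex is high-spin.
An octahedral high-spin d⁴ ion is t₂g³e_g¹, giving 4 unpaired electrons.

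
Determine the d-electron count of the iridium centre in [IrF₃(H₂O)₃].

Ligand charges: each fluoride is −1; water is neutral. With an overall charge of 0 the iridium centre must be in the +3 oxidation state.
Group 9 minus oxidation state 3 gives a d⁶ configuration.

d6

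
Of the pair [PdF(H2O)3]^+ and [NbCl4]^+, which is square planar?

For [PdF(H2O)3]^+: Ligand charges: each fluoride is −1; water is neutral. With an overall charge of +1 the palladium centre must be in the +2 oxidation state. Palladium is a group-10 element; Pd(II) is therefore d⁸. A 4d d⁸ ion has a large crystal-field splitting; square planar leaves the high-energy d_{x²−y²} orbital empty and maximises CFSE. → square planar.
For [NbCl4]^+: Ligand charges: each chloride is −1. With an overall charge of +1 the niobium centre must be in the +5 oxidation state. Niobium is a group-5 element; Nb(V) is therefore d⁰. A d⁰ ion has no crystal-field stabilisation preference between square planar and tetrahedral, so four ligands adopt the sterically favoured tetrahedral geometry. → tetrahedral.

[PdF(H2O)3]^+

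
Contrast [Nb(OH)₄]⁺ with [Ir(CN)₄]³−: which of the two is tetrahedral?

For [Nb(OH)₄]⁺: Ligand charges: each hydroxide is −1. With an overall charge of +1 the niobium centre must be in the +5 oxidation state. Niobium is a group-5 element; Nb(V) is therefore d⁰. A d⁰ ion has no crystal-field stabilisation preference between square planar and tetrahedral, so four ligands adopt the sterically favoured tetrahedral geometry. → tetrahedral.
For [Ir(CN)₄]³−: Ligand charges: each cyanide is −1. With an overall charge of −3 the iridium centre must be in the +1 oxidation state. Iridium is a group-9 element; Ir(I) is therefore d⁸. A 5d d⁸ ion has a large crystal-field splitting; square planar leaves the high-energy d_{x²−y²} orbital empty and maximises CFSE. → square planar.

[Nb(OH)₄]⁺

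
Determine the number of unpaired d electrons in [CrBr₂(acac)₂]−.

3

Each bromide is −1; each acetylacetonate is −1; balancing the −1 overall charge requires Cr(III).
Cr sits in group 6, so the d-electron count is 6 − 3 = 3.
Counting donor atoms: 2×bromide (monodentate) → 2 donors; 2×acetylacetonate (bidentate) → 4 donors. Coordination number = 6.
In an octahedral field the d³ configuration is t₂g³e_g⁰ (only one arrangement possible), giving 3 unpaired electrons.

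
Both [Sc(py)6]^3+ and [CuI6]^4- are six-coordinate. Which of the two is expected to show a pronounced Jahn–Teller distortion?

[Sc(py)6]^3+: Summing ligand charges against the +3 overall charge gives an oxidation state of +3 for scandium. Sc sits in group 3, so the d-electron count is 3 − 3 = 0. The d⁰ configuration leaves the e_g set evenly filled (or empty) — no strong Jahn–Teller driving force.
[CuI6]^4-: Summing ligand charges against the −4 overall charge gives an oxidation state of +2 for copper. Group 11 minus oxidation state 2 gives a d⁹ configuration. The t₂g⁶e_g³ configuration has an unevenly filled e_g set; the Jahn–Teller theorem predicts a tetragonal distortion (typically axial elongation) to lift the degeneracy.

[CuI6]^4-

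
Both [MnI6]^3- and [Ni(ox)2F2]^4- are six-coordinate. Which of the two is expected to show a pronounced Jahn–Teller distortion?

[MnI6]^3-

[MnI6]^3-: Each iodide is −1; balancing the −3 overall charge requires Mn(III). Manganese is a group-7 element; Mn(III) is therefore d⁴. Iodide is a weak-field ligand for a first-row metal, so the complex is high-spin. The t₂g³e_g¹ (high-spin) configuration has an unevenly filled e_g set; the Jahn–Teller theorem predicts a tetragonal distortion (typically axial elongation) to lift the degeneracy.
[Ni(ox)2F2]^4-: Summing ligand charges against the −4 overall charge gives an oxidation state of +2 for nickel. Nickel is a group-10 element; Ni(II) is therefore d⁸. The d⁸ configuration leaves the e_g set evenly filled (or empty) — no strong Jahn–Teller driving force.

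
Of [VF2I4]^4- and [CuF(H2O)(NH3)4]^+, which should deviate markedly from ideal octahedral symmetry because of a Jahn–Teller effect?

[VF2I4]^4-: Summing ligand charges against the −4 overall charge gives an oxidation state of +2 for vanadium. V sits in group 5, so the d-electron count is 5 − 2 = 3. The d³ configuration leaves the e_g set evenly filled (or empty) — no strong Jahn–Teller driving force.
[CuF(H2O)(NH3)4]^+: Ligand charges: each fluoride is −1; water is neutral; ammonia is neutral. With an overall charge of +1 the copper centre must be in the +2 oxidation state. Cu sits in group 11, so the d-electron count is 11 − 2 = 9. The t₂g⁶e_g³ configuration has an unevenly filled e_g set; the Jahn–Teller theorem predicts a tetragonal distortion (typically axial elongation) to lift the degeneracy.

[CuF(H2O)(NH3)4]^+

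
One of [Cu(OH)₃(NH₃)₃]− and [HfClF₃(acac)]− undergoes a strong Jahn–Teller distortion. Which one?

[Cu(OH)₃(NH₃)₃]−: Summing ligand charges against the −1 overall charge gives an oxidation state of +2 for copper. Cu sits in group 11, so the d-electron count is 11 − 2 = 9. The t₂g⁶e_g³ configuration has an unevenly filled e_g set; the Jahn–Teller theorem predicts a tetragonal distortion (typically axial elongation) to lift the degeneracy.
[HfClF₃(acac)]−: Each chloride is −1; each fluoride is −1; each acetylacetonate is −1; balancing the −1 overall charge requires Hf(IV). Hafnium is a group-4 element; Hf(IV) is therefore d⁰. The d⁰ configuration leaves the e_g set evenly filled (or empty) — no strong Jahn–Teller driving force.

[Cu(OH)₃(NH₃)₃]−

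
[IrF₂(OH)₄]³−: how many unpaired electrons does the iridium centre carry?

0

Each fluoride is −1; each hydroxide is −1; balancing the −3 overall charge requires Ir(III).
Ir sits in group 9, so the d-electron count is 9 − 3 = 6.
The spin state decides the count: a 5d ion has a large Δₒ and is invariably low-spin.
An octahedral low-spin d⁶ ion is t₂g⁶e_g⁰, giving 0 unpaired electrons.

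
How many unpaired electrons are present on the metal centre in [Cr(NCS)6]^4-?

Ligand charges: each isothiocyanate is −1. With an overall charge of −4 the chromium centre must be in the +2 oxidation state.
Cr sits in group 6, so the d-electron count is 6 − 2 = 4.
The spin state decides the count: Isothiocyanate is a weak-field ligand for a first-row metal, so the complex is high-spin.
An octahedral high-spin d⁴ ion is t₂g³e_g¹, giving 4 unpaired electrons.

4 unpaired electrons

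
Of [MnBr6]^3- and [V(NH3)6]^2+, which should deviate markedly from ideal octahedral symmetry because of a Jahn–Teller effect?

[MnBr6]^3-: Summing ligand charges against the −3 overall charge gives an oxidation state of +3 for manganese. Mn sits in group 7, so the d-electron count is 7 − 3 = 4. Bromide is a weak-field ligand for a first-row metal, so the complex is high-spin. The t₂g³e_g¹ (high-spin) configuration has an unevenly filled e_g set; the Jahn–Teller theorem predicts a tetragonal distortion (typically axial elongation) to lift the degeneracy.
[V(NH3)6]^2+: Ammonia is neutral; balancing the +2 overall charge requires V(II). Vanadium is a group-5 element; V(II) is therefore d³. The d³ configuration leaves the e_g set evenly filled (or empty) — no strong Jahn–Teller driving force.

[MnBr6]^3-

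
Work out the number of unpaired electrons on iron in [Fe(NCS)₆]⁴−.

4 unpaired electrons

Summing ligand charges against the −4 overall charge gives an oxidation state of +2 for iron.
Group 8 minus oxidation state 2 gives a d⁶ configuration.
The spin state decides the count: Isothiocyanate is a weak-field ligand for a first-row metal, so the complex is high-spin.
An octahedral high-spin d⁶ ion is t₂g⁴e_g², giving 4 unpaired electrons.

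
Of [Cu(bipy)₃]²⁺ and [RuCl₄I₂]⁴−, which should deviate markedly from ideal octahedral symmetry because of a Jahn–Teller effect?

[Cu(bipy)₃]²⁺: Summing ligand charges against the +2 overall charge gives an oxidation state of +2 for copper. Copper is a group-11 element; Cu(II) is therefore d⁹. The t₂g⁶e_g³ configuration has an unevenly filled e_g set; the Jahn–Teller theorem predicts a tetragonal distortion (typically axial elongation) to lift the degeneracy.
[RuCl₄I₂]⁴−: Ligand charges: each chloride is −1; each iodide is −1. With an overall charge of −4 the ruthenium centre must be in the +2 oxidation state. Ruthenium is a group-8 element; Ru(II) is therefore d⁶. A 4d ion has a large Δₒ and is invariably low-spin. The d⁶ configuration leaves the e_g set evenly filled (or empty) — no strong Jahn–Teller driving force.

[Cu(bipy)₃]²⁺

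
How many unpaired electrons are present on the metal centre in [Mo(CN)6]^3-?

3

Each cyanide is −1; balancing the −3 overall charge requires Mo(III).
Group 6 minus oxidation state 3 gives a d³ configuration.
In an octahedral field the d³ configuration is t₂g³e_g⁰ (only one arrangement possible), giving 3 unpaired electrons.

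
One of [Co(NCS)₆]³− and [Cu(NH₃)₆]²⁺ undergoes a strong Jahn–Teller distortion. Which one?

[Cu(NH₃)₆]²⁺

[Co(NCS)₆]³−: Summing ligand charges against the −3 overall charge gives an oxidation state of +3 for cobalt. Cobalt is a group-9 element; Co(III) is therefore d⁶. Co(III) has an exceptionally large octahedral splitting and is low-spin with essentially every ligand except fluoride. The d⁶ configuration leaves the e_g set evenly filled (or empty) — no strong Jahn–Teller driving force.
[Cu(NH₃)₆]²⁺: Ligand charges: ammonia is neutral. With an overall charge of +2 the copper centre must be in the +2 oxidation state. Group 11 minus oxidation state 2 gives a d⁹ configuration. The t₂g⁶e_g³ configuration has an unevenly filled e_g set; the Jahn–Teller theorem predicts a tetragonal distortion (typically axial elongation) to lift the degeneracy.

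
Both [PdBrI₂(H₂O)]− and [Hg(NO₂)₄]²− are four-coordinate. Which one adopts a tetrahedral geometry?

For [PdBrI₂(H₂O)]−: Summing ligand charges against the −1 overall charge gives an oxidation state of +2 for palladium. Palladium is a group-10 element; Pd(II) is therefore d⁸. A 4d d⁸ ion has a large crystal-field splitting; square planar leaves the high-energy d_{x²−y²} orbital empty and maximises CFSE. → square planar.
For [Hg(NO₂)₄]²−: Summing ligand charges against the −2 overall charge gives an oxidation state of +2 for mercury. Hg sits in group 12, so the d-electron count is 12 − 2 = 10. A d¹⁰ ion has no crystal-field stabilisation preference between square planar and tetrahedral, so four ligands adopt the sterically favoured tetrahedral geometry. → tetrahedral.

[Hg(NO₂)₄]²−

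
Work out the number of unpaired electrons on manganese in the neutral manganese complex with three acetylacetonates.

4

Each acetylacetonate is −1; balancing the 0 overall charge requires Mn(III).
Manganese is a group-7 element; Mn(III) is therefore d⁴.
Counting donor atoms: 3×acetylacetonate (bidentate) → 6 donors. Coordination number = 6.
The spin state decides the count: Acetylacetonate is a weak-field ligand for a first-row metal, so the complex is high-spin.
An octahedral high-spin d⁴ ion is t₂g³e_g¹, giving 4 unpaired electrons.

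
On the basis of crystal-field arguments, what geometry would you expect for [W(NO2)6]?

octahedral

Summing ligand charges against the 0 overall charge gives an oxidation state of +6 for tungsten.
W sits in group 6, so the d-electron count is 6 − 6 = 0.
Coordination number: 6.
Six donors around a single metal centre give an octahedral coordination sphere.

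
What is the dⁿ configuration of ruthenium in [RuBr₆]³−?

d5

Each bromide is −1; balancing the −3 overall charge requires Ru(III).
Ru sits in group 8, so the d-electron count is 8 − 3 = 5.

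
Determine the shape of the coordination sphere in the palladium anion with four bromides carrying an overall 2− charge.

square planar

Ligand charges: each bromide is −1. With an overall charge of −2 the palladium centre must be in the +2 oxidation state.
Palladium is a group-10 element; Pd(II) is therefore d⁸.
Coordination number: 4.
A 4d d⁸ ion has a large crystal-field splitting; square planar leaves the high-energy d_{x²−y²} orbital empty and maximises CFSE.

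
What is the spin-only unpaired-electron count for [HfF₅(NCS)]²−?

Ligand charges: each fluoride is −1; each isothiocyanate is −1. With an overall charge of −2 the hafnium centre must be in the +4 oxidation state.
Hafnium is a group-4 element; Hf(IV) is therefore d⁰.
In an octahedral field the d⁰ configuration is t₂g⁰e_g⁰, giving 0 unpaired electrons.

0 unpaired electrons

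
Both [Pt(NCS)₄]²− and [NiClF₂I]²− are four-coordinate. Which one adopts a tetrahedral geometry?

[NiClF₂I]²−

For [Pt(NCS)₄]²−: Summing ligand charges against the −2 overall charge gives an oxidation state of +2 for platinum. Group 10 minus oxidation state 2 gives a d⁸ configuration. A 5d d⁸ ion has a large crystal-field splitting; square planar leaves the high-energy d_{x²−y²} orbital empty and maximises CFSE. → square planar.
For [NiClF₂I]²−: Ligand charges: each chloride is −1; each fluoride is −1; each iodide is −1. With an overall charge of −2 the nickel centre must be in the +2 oxidation state. Ni sits in group 10, so the d-electron count is 10 − 2 = 8. Chloride, fluoride, and iodide are weak-field ligands. With weak-field ligands the CFSE gain from square planar is small, so a 3d d⁸ ion takes the sterically preferred tetrahedral geometry. → tetrahedral.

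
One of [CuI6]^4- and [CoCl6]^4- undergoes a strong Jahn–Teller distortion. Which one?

[CuI6]^4-: Ligand charges: each iodide is −1. With an overall charge of −4 the copper centre must be in the +2 oxidation state. Copper is a group-11 element; Cu(II) is therefore d⁹. The t₂g⁶e_g³ configuration has an unevenly filled e_g set; the Jahn–Teller theorem predicts a tetragonal distortion (typically axial elongation) to lift the degeneracy.
[CoCl6]^4-: Each chloride is −1; balancing the −4 overall charge requires Co(II). Co sits in group 9, so the d-electron count is 9 − 2 = 7. Chloride is a weak-field ligand for a first-row metal, so the complex is high-spin. The d⁷ configuration leaves the e_g set evenly filled (or empty) — no strong Jahn–Teller driving force.

[CuI6]^4-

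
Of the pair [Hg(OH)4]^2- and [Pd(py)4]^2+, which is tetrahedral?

For [Hg(OH)4]^2-: Each hydroxide is −1; balancing the −2 overall charge requires Hg(II). Hg sits in group 12, so the d-electron count is 12 − 2 = 10. A d¹⁰ ion has no crystal-field stabilisation preference between square planar and tetrahedral, so four ligands adopt the sterically favoured tetrahedral geometry. → tetrahedral.
For [Pd(py)4]^2+: Pyridine is neutral; balancing the +2 overall charge requires Pd(II). Palladium is a group-10 element; Pd(II) is therefore d⁸. A 4d d⁸ ion has a large crystal-field splitting; square planar leaves the high-energy d_{x²−y²} orbital empty and maximises CFSE. → square planar.

[Hg(OH)4]^2-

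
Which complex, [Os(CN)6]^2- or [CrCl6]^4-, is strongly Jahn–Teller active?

[CrCl6]^4-

[Os(CN)6]^2-: Ligand charges: each cyanide is −1. With an overall charge of −2 the osmium centre must be in the +4 oxidation state. Osmium is a group-8 element; Os(IV) is therefore d⁴. A 5d ion has a large Δₒ and is invariably low-spin. The d⁴ configuration leaves the e_g set evenly filled (or empty) — no strong Jahn–Teller driving force.
[CrCl6]^4-: Summing ligand charges against the −4 overall charge gives an oxidation state of +2 for chromium. Cr sits in group 6, so the d-electron count is 6 − 2 = 4. Chloride is a weak-field ligand for a first-row metal, so the complex is high-spin. The t₂g³e_g¹ (high-spin) configuration has an unevenly filled e_g set; the Jahn–Teller theorem predicts a tetragonal distortion (typically axial elongation) to lift the degeneracy.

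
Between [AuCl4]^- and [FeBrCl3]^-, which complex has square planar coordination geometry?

For [AuCl4]^-: Ligand charges: each chloride is −1. With an overall charge of −1 the gold centre must be in the +3 oxidation state. Au sits in group 11, so the d-electron count is 11 − 3 = 8. A 5d d⁸ ion has a large crystal-field splitting; square planar leaves the high-energy d_{x²−y²} orbital empty and maximises CFSE. → square planar.
For [FeBrCl3]^-: Summing ligand charges against the −1 overall charge gives an oxidation state of +3 for iron. Iron is a group-8 element; Fe(III) is therefore d⁵. A high-spin d⁵ ion has zero CFSE in either geometry, so four ligands adopt the sterically favoured tetrahedral geometry. → tetrahedral.

[AuCl4]^-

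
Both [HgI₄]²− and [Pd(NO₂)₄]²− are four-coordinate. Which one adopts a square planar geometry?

[Pd(NO₂)₄]²−

For [HgI₄]²−: Ligand charges: each iodide is −1. With an overall charge of −2 the mercury centre must be in the +2 oxidation state. Mercury is a group-12 element; Hg(II) is therefore d¹⁰. A d¹⁰ ion has no crystal-field stabilisation preference between square planar and tetrahedral, so four ligands adopt the sterically favoured tetrahedral geometry. → tetrahedral.
For [Pd(NO₂)₄]²−: Ligand charges: each nitro (N-bound nitrite) is −1. With an overall charge of −2 the palladium centre must be in the +2 oxidation state. Palladium is a group-10 element; Pd(II) is therefore d⁸. A 4d d⁸ ion has a large crystal-field splitting; square planar leaves the high-energy d_{x²−y²} orbital empty and maximises CFSE. → square planar.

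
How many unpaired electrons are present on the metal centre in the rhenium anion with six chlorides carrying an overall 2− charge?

Ligand charges: each chloride is −1. With an overall charge of −2 the rhenium centre must be in the +4 oxidation state.
Group 7 minus oxidation state 4 gives a d³ configuration.
In an octahedral field the d³ configuration is t₂g³e_g⁰ (only one arrangement possible), giving 3 unpaired electrons.

3 unpaired electrons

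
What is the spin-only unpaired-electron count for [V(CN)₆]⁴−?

3

Each cyanide is −1; balancing the −4 overall charge requires V(II).
V sits in group 5, so the d-electron count is 5 − 2 = 3.
In an octahedral field the d³ configuration is t₂g³e_g⁰ (only one arrangement possible), giving 3 unpaired electrons.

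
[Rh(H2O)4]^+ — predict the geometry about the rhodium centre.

Water is neutral; balancing the +1 overall charge requires Rh(I).
Rhodium is a group-9 element; Rh(I) is therefore d⁸.
Coordination number: 4.
A 4d d⁸ ion has a large crystal-field splitting; square planar leaves the high-energy d_{x²−y²} orbital empty and maximises CFSE.

square planar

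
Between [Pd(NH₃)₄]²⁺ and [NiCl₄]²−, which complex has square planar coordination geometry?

For [Pd(NH₃)₄]²⁺: Ligand charges: ammonia is neutral. With an overall charge of +2 the palladium centre must be in the +2 oxidation state. Palladium is a group-10 element; Pd(II) is therefore d⁸. A 4d d⁸ ion has a large crystal-field splitting; square planar leaves the high-energy d_{x²−y²} orbital empty and maximises CFSE. → square planar.
For [NiCl₄]²−: Summing ligand charges against the −2 overall charge gives an oxidation state of +2 for nickel. Group 10 minus oxidation state 2 gives a d⁸ configuration. Chloride is a weak-field ligand. With weak-field ligands the CFSE gain from square planar is small, so a 3d d⁸ ion takes the sterically preferred tetrahedral geometry. → tetrahedral.

[Pd(NH₃)₄]²⁺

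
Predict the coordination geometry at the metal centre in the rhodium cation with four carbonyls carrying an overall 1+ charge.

square planar

Carbonyl is neutral; balancing the +1 overall charge requires Rh(I).
Rh sits in group 9, so the d-electron count is 9 − 1 = 8.
Coordination number: 4.
A 4d d⁸ ion has a large crystal-field splitting; square planar leaves the high-energy d_{x²−y²} orbital empty and maximises CFSE.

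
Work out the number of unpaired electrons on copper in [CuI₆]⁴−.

Each iodide is −1; balancing the −4 overall charge requires Cu(II).
Group 11 minus oxidation state 2 gives a d⁹ configuration.
In an octahedral field the d⁹ configuration is t₂g⁶e_g³ (only one arrangement possible), giving 1 unpaired electron.

1 unpaired electron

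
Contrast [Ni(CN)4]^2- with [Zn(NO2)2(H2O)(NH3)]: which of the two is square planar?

[Ni(CN)4]^2-

For [Ni(CN)4]^2-: Each cyanide is −1; balancing the −2 overall charge requires Ni(II). Nickel is a group-10 element; Ni(II) is therefore d⁸. Cyanide is a strong-field ligand (high in the spectrochemical series). A 3d d⁸ ion with strong-field ligands gains enough CFSE to favour square planar over tetrahedral. → square planar.
For [Zn(NO2)2(H2O)(NH3)]: Ligand charges: each nitro (N-bound nitrite) is −1; water is neutral; ammonia is neutral. With an overall charge of 0 the zinc centre must be in the +2 oxidation state. Group 12 minus oxidation state 2 gives a d¹⁰ configuration. A d¹⁰ ion has no crystal-field stabilisation preference between square planar and tetrahedral, so four ligands adopt the sterically favoured tetrahedral geometry. → tetrahedral.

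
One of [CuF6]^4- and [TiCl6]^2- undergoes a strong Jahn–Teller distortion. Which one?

[CuF6]^4-: Summing ligand charges against the −4 overall charge gives an oxidation state of +2 for copper. Cu sits in group 11, so the d-electron count is 11 − 2 = 9. The t₂g⁶e_g³ configuration has an unevenly filled e_g set; the Jahn–Teller theorem predicts a tetragonal distortion (typically axial elongation) to lift the degeneracy.
[TiCl6]^2-: Each chloride is −1; balancing the −2 overall charge requires Ti(IV). Group 4 minus oxidation state 4 gives a d⁰ configuration. The d⁰ configuration leaves the e_g set evenly filled (or empty) — no strong Jahn–Teller driving force.

[CuF6]^4-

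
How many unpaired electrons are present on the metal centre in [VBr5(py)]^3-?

3

Summing ligand charges against the −3 overall charge gives an oxidation state of +2 for vanadium.
Vanadium is a group-5 element; V(II) is therefore d³.
In an octahedral field the d³ configuration is t₂g³e_g⁰ (only one arrangement possible), giving 3 unpaired electrons.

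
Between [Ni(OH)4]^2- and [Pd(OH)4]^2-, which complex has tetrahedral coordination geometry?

For [Ni(OH)4]^2-: Ligand charges: each hydroxide is −1. With an overall charge of −2 the nickel centre must be in the +2 oxidation state. Ni sits in group 10, so the d-electron count is 10 − 2 = 8. Hydroxide is a weak-field ligand. With weak-field ligands the CFSE gain from square planar is small, so a 3d d⁸ ion takes the sterically preferred tetrahedral geometry. → tetrahedral.
For [Pd(OH)4]^2-: Each hydroxide is −1; balancing the −2 overall charge requires Pd(II). Palladium is a group-10 element; Pd(II) is therefore d⁸. A 4d d⁸ ion has a large crystal-field splitting; square planar leaves the high-energy d_{x²−y²} orbital empty and maximises CFSE. → square planar.

[Ni(OH)4]^2-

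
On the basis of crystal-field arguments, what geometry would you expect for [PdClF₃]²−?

square planar

Summing ligand charges against the −2 overall charge gives an oxidation state of +2 for palladium.
Group 10 minus oxidation state 2 gives a d⁸ configuration.
With 4 monodentate ligands the coordination number is 4.
A 4d d⁸ ion has a large crystal-field splitting; square planar leaves the high-energy d_{x²−y²} orbital empty and maximises CFSE.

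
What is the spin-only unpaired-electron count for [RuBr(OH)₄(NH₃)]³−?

0

Summing ligand charges against the −3 overall charge gives an oxidation state of +2 for ruthenium.
Group 8 minus oxidation state 2 gives a d⁶ configuration.
The spin state decides the count: a 4d ion has a large Δₒ and is invariably low-spin.
An octahedral low-spin d⁶ ion is t₂g⁶e_g⁰, giving 0 unpaired electrons.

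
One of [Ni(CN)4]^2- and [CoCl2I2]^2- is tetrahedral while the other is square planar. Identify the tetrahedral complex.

[CoCl2I2]^2-

For [Ni(CN)4]^2-: Ligand charges: each cyanide is −1. With an overall charge of −2 the nickel centre must be in the +2 oxidation state. Group 10 minus oxidation state 2 gives a d⁸ configuration. Cyanide is a strong-field ligand (high in the spectrochemical series). A 3d d⁸ ion with strong-field ligands gains enough CFSE to favour square planar over tetrahedral. → square planar.
For [CoCl2I2]^2-: Ligand charges: each chloride is −1; each iodide is −1. With an overall charge of −2 the cobalt centre must be in the +2 oxidation state. Cobalt is a group-9 element; Co(II) is therefore d⁷. For a high-spin 3d d⁷ ion with weak-field ligands the small Δₜ gives little square-planar CFSE advantage, so four ligands adopt the sterically favoured tetrahedral geometry. → tetrahedral.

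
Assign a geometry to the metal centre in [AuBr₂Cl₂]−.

Ligand charges: each bromide is −1; each chloride is −1. With an overall charge of −1 the gold centre must be in the +3 oxidation state.
Gold is a group-11 element; Au(III) is therefore d⁸.
Coordination number: 4.
A 5d d⁸ ion has a large crystal-field splitting; square planar leaves the high-energy d_{x²−y²} orbital empty and maximises CFSE.

square planar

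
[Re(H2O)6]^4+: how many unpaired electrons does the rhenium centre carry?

3

Summing ligand charges against the +4 overall charge gives an oxidation state of +4 for rhenium.
Rhenium is a group-7 element; Re(IV) is therefore d³.
In an octahedral field the d³ configuration is t₂g³e_g⁰ (only one arrangement possible), giving 3 unpaired electrons.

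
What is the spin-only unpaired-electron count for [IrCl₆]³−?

0

Summing ligand charges against the −3 overall charge gives an oxidation state of +3 for iridium.
Group 9 minus oxidation state 3 gives a d⁶ configuration.
The spin state decides the count: a 5d ion has a large Δₒ and is invariably low-spin.
An octahedral low-spin d⁶ ion is t₂g⁶e_g⁰, giving 0 unpaired electrons.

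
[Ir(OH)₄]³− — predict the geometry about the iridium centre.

Ligand charges: each hydroxide is −1. With an overall charge of −3 the iridium centre must be in the +1 oxidation state.
Group 9 minus oxidation state 1 gives a d⁸ configuration.
Coordination number: 4.
A 5d d⁸ ion has a large crystal-field splitting; square planar leaves the high-energy d_{x²−y²} orbital empty and maximises CFSE.

square planar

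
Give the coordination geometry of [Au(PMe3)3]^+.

Trimethylphosphine is neutral; balancing the +1 overall charge requires Au(I).
Group 11 minus oxidation state 1 gives a d¹⁰ configuration.
With 3 monodentate ligands the coordination number is 3.
Three ligands around a d¹⁰ centre minimise repulsion in a trigonal-planar arrangement.

trigonal planar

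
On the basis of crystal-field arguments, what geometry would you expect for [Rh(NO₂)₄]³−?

square planar

Summing ligand charges against the −3 overall charge gives an oxidation state of +1 for rhodium.
Rhodium is a group-9 element; Rh(I) is therefore d⁸.
With 4 monodentate ligands the coordination number is 4.
A 4d d⁸ ion has a large crystal-field splitting; square planar leaves the high-energy d_{x²−y²} orbital empty and maximises CFSE.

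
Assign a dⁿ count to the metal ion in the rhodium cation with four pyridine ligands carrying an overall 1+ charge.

d8

Ligand charges: pyridine is neutral. With an overall charge of +1 the rhodium centre must be in the +1 oxidation state.
Rh sits in group 9, so the d-electron count is 9 − 1 = 8.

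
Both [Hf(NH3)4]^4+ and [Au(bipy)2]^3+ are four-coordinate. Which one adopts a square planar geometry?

For [Hf(NH3)4]^4+: Ammonia is neutral; balancing the +4 overall charge requires Hf(IV). Hf sits in group 4, so the d-electron count is 4 − 4 = 0. A d⁰ ion has no crystal-field stabilisation preference between square planar and tetrahedral, so four ligands adopt the sterically favoured tetrahedral geometry. → tetrahedral.
For [Au(bipy)2]^3+: Ligand charges: 2,2′-bipyridine is neutral. With an overall charge of +3 the gold centre must be in the +3 oxidation state. Group 11 minus oxidation state 3 gives a d⁸ configuration. A 5d d⁸ ion has a large crystal-field splitting; square planar leaves the high-energy d_{x²−y²} orbital empty and maximises CFSE. → square planar.

[Au(bipy)2]^3+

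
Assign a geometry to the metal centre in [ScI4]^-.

tetrahedral

Summing ligand charges against the −1 overall charge gives an oxidation state of +3 for scandium.
Scandium is a group-3 element; Sc(III) is therefore d⁰.
With 4 monodentate ligands the coordination number is 4.
A d⁰ ion has no crystal-field stabilisation preference between square planar and tetrahedral, so four ligands adopt the sterically favoured tetrahedral geometry.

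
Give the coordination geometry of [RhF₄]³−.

Each fluoride is −1; balancing the −3 overall charge requires Rh(I).
Rh sits in group 9, so the d-electron count is 9 − 1 = 8.
With 4 monodentate ligands the coordination number is 4.
A 4d d⁸ ion has a large crystal-field splitting; square planar leaves the high-energy d_{x²−y²} orbital empty and maximises CFSE.

square planar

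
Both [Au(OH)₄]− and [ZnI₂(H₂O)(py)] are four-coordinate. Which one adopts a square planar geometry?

[Au(OH)₄]−

For [Au(OH)₄]−: Ligand charges: each hydroxide is −1. With an overall charge of −1 the gold centre must be in the +3 oxidation state. Au sits in group 11, so the d-electron count is 11 − 3 = 8. A 5d d⁸ ion has a large crystal-field splitting; square planar leaves the high-energy d_{x²−y²} orbital empty and maximises CFSE. → square planar.
For [ZnI₂(H₂O)(py)]: Summing ligand charges against the 0 overall charge gives an oxidation state of +2 for zinc. Group 12 minus oxidation state 2 gives a d¹⁰ configuration. A d¹⁰ ion has no crystal-field stabilisation preference between square planar and tetrahedral, so four ligands adopt the sterically favoured tetrahedral geometry. → tetrahedral.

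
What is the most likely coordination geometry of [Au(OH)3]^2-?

trigonal planar

Ligand charges: each hydroxide is −1. With an overall charge of −2 the gold centre must be in the +1 oxidation state.
Gold is a group-11 element; Au(I) is therefore d¹⁰.
Coordination number: 3.
Three ligands around a d¹⁰ centre minimise repulsion in a trigonal-planar arrangement.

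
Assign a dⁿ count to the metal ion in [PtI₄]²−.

Each iodide is −1; balancing the −2 overall charge requires Pt(II).
Pt sits in group 10, so the d-electron count is 10 − 2 = 8.

d⁸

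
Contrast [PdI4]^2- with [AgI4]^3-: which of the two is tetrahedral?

For [PdI4]^2-: Summing ligand charges against the −2 overall charge gives an oxidation state of +2 for palladium. Group 10 minus oxidation state 2 gives a d⁸ configuration. A 4d d⁸ ion has a large crystal-field splitting; square planar leaves the high-energy d_{x²−y²} orbital empty and maximises CFSE. → square planar.
For [AgI4]^3-: Ligand charges: each iodide is −1. With an overall charge of −3 the silver centre must be in the +1 oxidation state. Group 11 minus oxidation state 1 gives a d¹⁰ configuration. A d¹⁰ ion has no crystal-field stabilisation preference between square planar and tetrahedral, so four ligands adopt the sterically favoured tetrahedral geometry. → tetrahedral.

[AgI4]^3-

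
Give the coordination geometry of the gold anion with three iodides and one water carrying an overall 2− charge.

tetrahedral

Ligand charges: each iodide is −1; water is neutral. With an overall charge of −2 the gold centre must be in the +1 oxidation state.
Au sits in group 11, so the d-electron count is 11 − 1 = 10.
With 4 monodentate ligands the coordination number is 4.
A d¹⁰ ion has no crystal-field stabilisation preference between square planar and tetrahedral, so four ligands adopt the sterically favoured tetrahedral geometry.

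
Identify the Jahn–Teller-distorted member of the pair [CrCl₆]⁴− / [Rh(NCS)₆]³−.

[CrCl₆]⁴−

[CrCl₆]⁴−: Each chloride is −1; balancing the −4 overall charge requires Cr(II). Cr sits in group 6, so the d-electron count is 6 − 2 = 4. Chloride is a weak-field ligand for a first-row metal, so the complex is high-spin. The t₂g³e_g¹ (high-spin) configuration has an unevenly filled e_g set; the Jahn–Teller theorem predicts a tetragonal distortion (typically axial elongation) to lift the degeneracy.
[Rh(NCS)₆]³−: Each isothiocyanate is −1; balancing the −3 overall charge requires Rh(III). Group 9 minus oxidation state 3 gives a d⁶ configuration. A 4d ion has a large Δₒ and is invariably low-spin. The d⁶ configuration leaves the e_g set evenly filled (or empty) — no strong Jahn–Teller driving force.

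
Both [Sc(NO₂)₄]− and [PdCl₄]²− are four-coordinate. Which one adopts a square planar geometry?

[PdCl₄]²−

For [Sc(NO₂)₄]−: Summing ligand charges against the −1 overall charge gives an oxidation state of +3 for scandium. Group 3 minus oxidation state 3 gives a d⁰ configuration. A d⁰ ion has no crystal-field stabilisation preference between square planar and tetrahedral, so four ligands adopt the sterically favoured tetrahedral geometry. → tetrahedral.
For [PdCl₄]²−: Summing ligand charges against the −2 overall charge gives an oxidation state of +2 for palladium. Palladium is a group-10 element; Pd(II) is therefore d⁸. A 4d d⁸ ion has a large crystal-field splitting; square planar leaves the high-energy d_{x²−y²} orbital empty and maximises CFSE. → square planar.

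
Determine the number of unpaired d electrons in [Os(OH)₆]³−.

Summing ligand charges against the −3 overall charge gives an oxidation state of +3 for osmium.
Osmium is a group-8 element; Os(III) is therefore d⁵.
The spin state decides the count: a 5d ion has a large Δₒ and is invariably low-spin.
An octahedral low-spin d⁵ ion is t₂g⁵e_g⁰, giving 1 unpaired electron.

1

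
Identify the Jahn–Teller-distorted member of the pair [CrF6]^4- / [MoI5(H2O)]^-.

[CrF6]^4-

[CrF6]^4-: Ligand charges: each fluoride is −1. With an overall charge of −4 the chromium centre must be in the +2 oxidation state. Cr sits in group 6, so the d-electron count is 6 − 2 = 4. Fluoride is a weak-field ligand for a first-row metal, so the complex is high-spin. The t₂g³e_g¹ (high-spin) configuration has an unevenly filled e_g set; the Jahn–Teller theorem predicts a tetragonal distortion (typically axial elongation) to lift the degeneracy.
[MoI5(H2O)]^-: Each iodide is −1; water is neutral; balancing the −1 overall charge requires Mo(IV). Mo sits in group 6, so the d-electron count is 6 − 4 = 2. The d² configuration leaves the e_g set evenly filled (or empty) — no strong Jahn–Teller driving force.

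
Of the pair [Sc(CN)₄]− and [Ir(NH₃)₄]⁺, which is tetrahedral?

For [Sc(CN)₄]−: Summing ligand charges against the −1 overall charge gives an oxidation state of +3 for scandium. Sc sits in group 3, so the d-electron count is 3 − 3 = 0. A d⁰ ion has no crystal-field stabilisation preference between square planar and tetrahedral, so four ligands adopt the sterically favoured tetrahedral geometry. → tetrahedral.
For [Ir(NH₃)₄]⁺: Ligand charges: ammonia is neutral. With an overall charge of +1 the iridium centre must be in the +1 oxidation state. Ir sits in group 9, so the d-electron count is 9 − 1 = 8. A 5d d⁸ ion has a large crystal-field splitting; square planar leaves the high-energy d_{x²−y²} orbital empty and maximises CFSE. → square planar.

[Sc(CN)₄]−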